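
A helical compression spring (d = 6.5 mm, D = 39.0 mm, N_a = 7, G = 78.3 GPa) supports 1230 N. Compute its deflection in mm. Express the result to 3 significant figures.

k = Gd⁴/(8D³N_a) = (78.3×10³)(6.5⁴)/(8·39.0³·7) = 42.076 N/mm
δ = F/k = 1230 / 42.076 = 29.233 mm

29.2 mm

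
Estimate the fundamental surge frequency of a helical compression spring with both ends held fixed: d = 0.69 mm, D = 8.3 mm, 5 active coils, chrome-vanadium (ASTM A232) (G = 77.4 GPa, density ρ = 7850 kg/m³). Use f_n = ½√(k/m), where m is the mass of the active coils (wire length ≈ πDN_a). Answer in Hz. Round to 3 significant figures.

708 Hz

k = Gd⁴/(8D³N_a) = (77.4×10³)(0.69⁴)/(8·8.3³·5) = 0.76708 N/mm = 767.08 N/m
Wire length L = πDN_a = π·8.3·5 = 130.38 mm
m = ρ·(πd²/4)·L = 7850 × 0.37393×10⁻⁶ m² × 0.13038 m = 0.0003827 kg
f_n = ½√(k/m) = 0.5·√(767.08/0.0003827) = 0.5·√(2.0044e+06) = 707.89 Hz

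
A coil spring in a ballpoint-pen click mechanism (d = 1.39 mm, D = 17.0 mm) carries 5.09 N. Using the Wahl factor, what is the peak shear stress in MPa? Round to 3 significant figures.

Spring index C = D/d = 17.0/1.39 = 12.2302
K_W = (4C−1)/(4C−4) + 0.615/C = 47.921/44.921 + 0.0503 = 1.1171
τ₀ = 8FD/(πd³) = 8·5.09·17.0/(π·1.39³) = 692.24/8.4371 = 82.047 MPa
τ_max = K·τ₀ = 1.1171 × 82.047 = 91.652 MPa

91.7 MPa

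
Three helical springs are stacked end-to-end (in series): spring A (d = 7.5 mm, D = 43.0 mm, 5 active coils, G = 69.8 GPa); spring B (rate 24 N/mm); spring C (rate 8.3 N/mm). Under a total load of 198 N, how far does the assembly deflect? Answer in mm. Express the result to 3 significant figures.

35.0 mm

k_A = Gd⁴/(8D³N_a) = (69.8×10³)(7.5⁴)/(8·43.0³·5) = 69.444 N/mm
Series: 1/k_eq = 1/69.444 + 1/24 + 1/8.3 = 0.17655; k_eq = 5.6642 N/mm
δ = F/k_eq = 198/5.6642 = 34.957 mm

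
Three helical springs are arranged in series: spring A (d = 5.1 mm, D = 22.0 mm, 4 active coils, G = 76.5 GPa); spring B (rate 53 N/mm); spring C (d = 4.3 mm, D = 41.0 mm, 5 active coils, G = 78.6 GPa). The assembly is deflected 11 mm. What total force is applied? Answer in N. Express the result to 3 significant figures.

85.9 N

k_A = Gd⁴/(8D³N_a) = (76.5×10³)(5.1⁴)/(8·22.0³·4) = 151.89 N/mm
k_C = Gd⁴/(8D³N_a) = (78.6×10³)(4.3⁴)/(8·41.0³·5) = 9.7473 N/mm
Series: 1/k_eq = 1/151.89 + 1/53 + 1/9.7473 = 0.12804; k_eq = 7.8098 N/mm
F = k_eq·δ = 7.8098·11 = 85.908 N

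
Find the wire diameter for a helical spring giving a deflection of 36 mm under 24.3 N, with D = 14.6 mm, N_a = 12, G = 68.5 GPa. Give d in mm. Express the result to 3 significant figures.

Required rate k = F/δ = 24.3/36 = 0.675 N/mm
d = (8D³N_a·k / G)^(1/4) = (8·14.6³·12·0.675 / (68.5×10³))^0.25
  = (2.944)^0.25 = 1.3099 mm

1.31 mm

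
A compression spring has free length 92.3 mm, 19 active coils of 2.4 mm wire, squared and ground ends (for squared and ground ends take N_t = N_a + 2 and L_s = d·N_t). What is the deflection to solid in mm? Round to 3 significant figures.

N_t = 21; L_s = 2.4·21 = 50.4 mm
δ_solid = L₀ − L_s = 92.3 − 50.4 = 41.9 mm

41.9 mm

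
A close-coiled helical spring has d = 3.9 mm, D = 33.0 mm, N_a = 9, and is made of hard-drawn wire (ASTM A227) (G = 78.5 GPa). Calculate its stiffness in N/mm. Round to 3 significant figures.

7.02 N/mm

k = Gd⁴/(8D³N_a) = (78.5×10³ × 3.9⁴) / (8 × 33.0³ × 9)
  = 1.81605e+07 / 2.58746e+06 = 7.0187 N/mm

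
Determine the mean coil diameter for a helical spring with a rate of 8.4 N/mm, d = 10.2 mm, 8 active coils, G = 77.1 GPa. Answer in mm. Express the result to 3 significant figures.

116 mm

D = (Gd⁴/(8N_a·k))^(1/3) = (77.1×10³·10.2⁴/(8·8·8.4))^(1/3)
  = (1.55237e+06)^(1/3) = 115.7885 mm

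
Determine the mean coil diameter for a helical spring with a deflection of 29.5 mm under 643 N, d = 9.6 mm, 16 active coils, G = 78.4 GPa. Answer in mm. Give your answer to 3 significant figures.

Required rate k = F/δ = 643/29.5 = 21.797 N/mm
D = (Gd⁴/(8N_a·k))^(1/3) = (78.4×10³·9.6⁴/(8·16·21.797))^(1/3)
  = (238672)^(1/3) = 62.0298 mm

62.0 mm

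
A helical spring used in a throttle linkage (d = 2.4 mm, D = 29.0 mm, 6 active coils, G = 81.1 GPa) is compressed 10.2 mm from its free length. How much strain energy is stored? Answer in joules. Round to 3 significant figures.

0.120 J

k = Gd⁴/(8D³N_a) = (81.1×10³)(2.4⁴)/(8·29.0³·6) = 2.2984 N/mm
U = ½kδ² = 0.5 × 2.2984 × 10.2² = 119.56 N·mm = 0.11956 J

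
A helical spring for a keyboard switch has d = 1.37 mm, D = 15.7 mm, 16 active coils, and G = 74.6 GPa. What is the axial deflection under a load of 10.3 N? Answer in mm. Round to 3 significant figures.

19.4 mm

k = Gd⁴/(8D³N_a) = (74.6×10³)(1.37⁴)/(8·15.7³·16) = 0.53053 N/mm
δ = F/k = 10.3 / 0.53053 = 19.414 mm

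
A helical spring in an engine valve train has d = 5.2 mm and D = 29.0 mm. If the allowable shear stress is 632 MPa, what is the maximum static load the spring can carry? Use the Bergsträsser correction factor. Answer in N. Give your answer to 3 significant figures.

C = D/d = 29.0/5.2 = 5.5769
K_B = (4C+2)/(4C−3) = 24.308/19.308 = 1.2590
τ_max = K·8FD/(πd³) → F_max = τ_allow·πd³/(8DK)
F_max = 632·π·5.2³/(8·29.0·1.2590) = 2.7918e+05/292.08 = 955.82 N

956 N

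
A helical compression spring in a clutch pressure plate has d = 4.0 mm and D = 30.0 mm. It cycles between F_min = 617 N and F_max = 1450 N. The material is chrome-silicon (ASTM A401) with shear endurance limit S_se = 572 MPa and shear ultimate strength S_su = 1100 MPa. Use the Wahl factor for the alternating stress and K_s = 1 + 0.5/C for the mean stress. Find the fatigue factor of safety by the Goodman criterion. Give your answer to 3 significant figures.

C = D/d = 30.0/4.0 = 7.5000; K_W = (4C−1)/(4C−4)+0.615/C = 1.1974; K_s = 1+0.5/C = 1.0667
F_a = (F_max−F_min)/2 = 416.5 N; F_m = (F_max+F_min)/2 = 1033.5 N
τ_a = K_W·8F_aD/(πd³) = 1.1974 × 497.16 = 595.29 MPa
τ_m = K_s·8F_mD/(πd³) = 1.0667 × 1233.6 = 1315.9 MPa
Goodman: 1/n_f = τ_a/S_se + τ_m/S_su = 595.29/572 + 1315.9/1100 = 1.04072 + 1.19627 = 2.237
n_f = 1/2.237 = 0.447

0.447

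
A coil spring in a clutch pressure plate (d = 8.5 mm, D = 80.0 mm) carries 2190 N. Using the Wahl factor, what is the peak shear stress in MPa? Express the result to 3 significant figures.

Spring index C = D/d = 80.0/8.5 = 9.4118
K_W = (4C−1)/(4C−4) + 0.615/C = 36.647/33.647 + 0.0653 = 1.1545
τ₀ = 8FD/(πd³) = 8·2190·80.0/(π·8.5³) = 1.4016e+06/1929.3 = 726.47 MPa
τ_max = K·τ₀ = 1.1545 × 726.47 = 838.71 MPa

839 MPa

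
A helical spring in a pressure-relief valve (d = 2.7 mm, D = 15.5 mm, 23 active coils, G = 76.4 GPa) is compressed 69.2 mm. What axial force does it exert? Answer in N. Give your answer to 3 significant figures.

k = Gd⁴/(8D³N_a) = (76.4×10³)(2.7⁴)/(8·15.5³·23) = 5.9256 N/mm
F = k·δ = 5.9256 × 69.2 = 410.05 N

410 N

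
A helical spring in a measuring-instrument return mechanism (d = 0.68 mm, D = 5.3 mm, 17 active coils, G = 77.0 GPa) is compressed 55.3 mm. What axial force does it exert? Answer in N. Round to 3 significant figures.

45.0 N

k = Gd⁴/(8D³N_a) = (77.0×10³)(0.68⁴)/(8·5.3³·17) = 0.81313 N/mm
F = k·δ = 0.81313 × 55.3 = 44.966 N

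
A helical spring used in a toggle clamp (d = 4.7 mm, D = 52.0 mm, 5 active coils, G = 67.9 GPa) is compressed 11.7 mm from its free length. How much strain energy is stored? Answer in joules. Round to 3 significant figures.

k = Gd⁴/(8D³N_a) = (67.9×10³)(4.7⁴)/(8·52.0³·5) = 5.891 N/mm
U = ½kδ² = 0.5 × 5.891 × 11.7² = 403.21 N·mm = 0.40321 J

0.403 J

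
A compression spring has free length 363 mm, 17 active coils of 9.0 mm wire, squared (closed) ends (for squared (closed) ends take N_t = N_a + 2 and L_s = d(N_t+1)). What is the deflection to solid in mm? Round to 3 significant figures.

183 mm

N_t = 19; L_s = 9.0·20 = 180 mm
δ_solid = L₀ − L_s = 363 − 180 = 183 mm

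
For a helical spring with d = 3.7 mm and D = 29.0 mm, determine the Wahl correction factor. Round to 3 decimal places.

C = D/d = 29.0/3.7 = 7.8378
K_W = (4C−1)/(4C−4) + 0.615/C = 30.351/27.351 + 0.0785 = 1.1881

1.188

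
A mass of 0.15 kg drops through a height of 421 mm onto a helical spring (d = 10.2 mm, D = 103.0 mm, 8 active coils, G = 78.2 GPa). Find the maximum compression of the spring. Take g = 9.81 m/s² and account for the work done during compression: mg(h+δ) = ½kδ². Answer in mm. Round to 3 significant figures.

k = Gd⁴/(8D³N_a) = (78.2×10³)(10.2⁴)/(8·103.0³·8) = 12.104 N/mm
W = mg = 0.15 × 9.81 = 1.4715 N
½kδ² − Wδ − Wh = 0 → δ = (W + √(W² + 2kWh))/k
δ = (1.4715 + √(2.1653 + 14996.4))/12.104 = (1.4715 + 122.47)/12.104 = 10.24 mm

10.2 mm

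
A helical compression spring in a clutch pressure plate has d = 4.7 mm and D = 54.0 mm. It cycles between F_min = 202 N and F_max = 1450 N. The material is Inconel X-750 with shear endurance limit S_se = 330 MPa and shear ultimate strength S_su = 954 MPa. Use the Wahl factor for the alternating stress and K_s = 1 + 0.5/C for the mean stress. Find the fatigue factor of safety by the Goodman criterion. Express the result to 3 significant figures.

0.249

C = D/d = 54.0/4.7 = 11.4894; K_W = (4C−1)/(4C−4)+0.615/C = 1.1250; K_s = 1+0.5/C = 1.0435
F_a = (F_max−F_min)/2 = 624 N; F_m = (F_max+F_min)/2 = 826 N
τ_a = K_W·8F_aD/(πd³) = 1.1250 × 826.47 = 929.8 MPa
τ_m = K_s·8F_mD/(πd³) = 1.0435 × 1094 = 1141.6 MPa
Goodman: 1/n_f = τ_a/S_se + τ_m/S_su = 929.8/330 + 1141.6/954 = 2.81757 + 1.19666 = 4.0142
n_f = 1/4.0142 = 0.2491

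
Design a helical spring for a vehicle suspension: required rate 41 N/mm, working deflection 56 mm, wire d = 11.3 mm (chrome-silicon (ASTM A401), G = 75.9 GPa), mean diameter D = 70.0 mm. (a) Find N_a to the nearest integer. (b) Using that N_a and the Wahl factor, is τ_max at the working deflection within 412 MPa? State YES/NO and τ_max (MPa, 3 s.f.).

(a) 11 coils; (b) YES, τ_max = 353 MPa

N_a = Gd⁴/(8D³k) = (75.9×10³)(11.3⁴)/(8·70.0³·41) = 11 → N_a = 11
Actual rate k = Gd⁴/(8D³·11) = 41 N/mm
Working load F = kδ = 41·56 = 2296 N
C = 70.0/11.3 = 6.1947; K_W = (4C−1)/(4C−4)+0.615/C = 1.2437
τ_max = K_W·8FD/(πd³) = 1.2437·283.64 = 352.75 MPa
τ_max ≤ 412 MPa → acceptable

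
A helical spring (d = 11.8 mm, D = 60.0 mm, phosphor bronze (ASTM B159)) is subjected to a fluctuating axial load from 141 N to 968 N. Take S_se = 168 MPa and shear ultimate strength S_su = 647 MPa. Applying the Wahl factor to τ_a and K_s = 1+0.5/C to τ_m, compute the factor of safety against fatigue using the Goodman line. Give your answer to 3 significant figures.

2.59

C = D/d = 60.0/11.8 = 5.0847; K_W = (4C−1)/(4C−4)+0.615/C = 1.3046; K_s = 1+0.5/C = 1.0983
F_a = (F_max−F_min)/2 = 413.5 N; F_m = (F_max+F_min)/2 = 554.5 N
τ_a = K_W·8F_aD/(πd³) = 1.3046 × 38.452 = 50.163 MPa
τ_m = K_s·8F_mD/(πd³) = 1.0983 × 51.564 = 56.634 MPa
Goodman: 1/n_f = τ_a/S_se + τ_m/S_su = 50.163/168 + 56.634/647 = 0.29859 + 0.08753 = 0.38612
n_f = 1/0.38612 = 2.59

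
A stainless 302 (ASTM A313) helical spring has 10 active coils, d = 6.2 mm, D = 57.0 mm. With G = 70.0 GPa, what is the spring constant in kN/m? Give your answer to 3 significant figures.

k = Gd⁴/(8D³N_a) = (70.0×10³ × 6.2⁴) / (8 × 57.0³ × 10)
  = 1.03434e+08 / 1.48154e+07 = 6.9815 N/mm

6.98 kN/m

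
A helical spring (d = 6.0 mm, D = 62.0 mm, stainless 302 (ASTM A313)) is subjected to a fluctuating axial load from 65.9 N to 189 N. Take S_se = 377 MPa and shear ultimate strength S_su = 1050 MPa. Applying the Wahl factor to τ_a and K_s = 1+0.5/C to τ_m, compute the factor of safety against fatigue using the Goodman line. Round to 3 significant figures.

C = D/d = 62.0/6.0 = 10.3333; K_W = (4C−1)/(4C−4)+0.615/C = 1.1399; K_s = 1+0.5/C = 1.0484
F_a = (F_max−F_min)/2 = 61.55 N; F_m = (F_max+F_min)/2 = 127.45 N
τ_a = K_W·8F_aD/(πd³) = 1.1399 × 44.989 = 51.282 MPa
τ_m = K_s·8F_mD/(πd³) = 1.0484 × 93.158 = 97.665 MPa
Goodman: 1/n_f = τ_a/S_se + τ_m/S_su = 51.282/377 + 97.665/1050 = 0.13603 + 0.09301 = 0.22904
n_f = 1/0.22904 = 4.366

4.37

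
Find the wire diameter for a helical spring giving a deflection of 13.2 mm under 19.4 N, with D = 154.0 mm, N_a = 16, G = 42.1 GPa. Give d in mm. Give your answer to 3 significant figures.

11.3 mm

Required rate k = F/δ = 19.4/13.2 = 1.4697 N/mm
d = (8D³N_a·k / G)^(1/4) = (8·154.0³·16·1.4697 / (42.1×10³))^0.25
  = (16320)^0.25 = 11.3026 mm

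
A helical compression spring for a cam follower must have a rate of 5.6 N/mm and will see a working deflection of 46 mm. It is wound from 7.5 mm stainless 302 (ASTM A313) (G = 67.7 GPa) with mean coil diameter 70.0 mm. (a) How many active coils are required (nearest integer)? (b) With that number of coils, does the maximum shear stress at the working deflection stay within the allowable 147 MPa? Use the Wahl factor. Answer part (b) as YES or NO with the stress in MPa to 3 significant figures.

(a) 14 coils; (b) YES, τ_max = 125 MPa

N_a = Gd⁴/(8D³k) = (67.7×10³)(7.5⁴)/(8·70.0³·5.6) = 13.94 → N_a = 14
Actual rate k = Gd⁴/(8D³·14) = 5.576 N/mm
Working load F = kδ = 5.576·46 = 256.5 N
C = 70.0/7.5 = 9.3333; K_W = (4C−1)/(4C−4)+0.615/C = 1.1559
τ_max = K_W·8FD/(πd³) = 1.1559·108.38 = 125.27 MPa
τ_max ≤ 147 MPa → acceptable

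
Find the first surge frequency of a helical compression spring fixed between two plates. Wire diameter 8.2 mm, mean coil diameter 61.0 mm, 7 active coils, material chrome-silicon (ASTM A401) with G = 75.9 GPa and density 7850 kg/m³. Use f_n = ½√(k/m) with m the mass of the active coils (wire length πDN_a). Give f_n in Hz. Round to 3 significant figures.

k = Gd⁴/(8D³N_a) = (75.9×10³)(8.2⁴)/(8·61.0³·7) = 26.997 N/mm = 26997 N/m
Wire length L = πDN_a = π·61.0·7 = 1341.5 mm
m = ρ·(πd²/4)·L = 7850 × 52.81×10⁻⁶ m² × 1.3415 m = 0.55612 kg
f_n = ½√(k/m) = 0.5·√(26997/0.55612) = 0.5·√(48546) = 110.17 Hz

110 Hz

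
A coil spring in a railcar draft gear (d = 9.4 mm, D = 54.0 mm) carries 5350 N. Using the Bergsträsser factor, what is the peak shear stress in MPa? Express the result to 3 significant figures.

Spring index C = D/d = 54.0/9.4 = 5.7447
K_B = (4C+2)/(4C−3) = 24.979/19.979 = 1.2503
τ₀ = 8FD/(πd³) = 8·5350·54.0/(π·9.4³) = 2.3112e+06/2609.4 = 885.74 MPa
τ_max = K·τ₀ = 1.2503 × 885.74 = 1107.4 MPa

1110 MPa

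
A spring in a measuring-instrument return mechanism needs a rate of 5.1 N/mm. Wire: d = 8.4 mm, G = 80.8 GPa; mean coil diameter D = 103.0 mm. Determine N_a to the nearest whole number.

N_a = Gd⁴/(8D³k) = (80.8×10³ × 8.4⁴)/(8 × 103.0³ × 5.1)
    = 4.0228e+08 / 4.45833e+07 = 9.023 → 9 coils

9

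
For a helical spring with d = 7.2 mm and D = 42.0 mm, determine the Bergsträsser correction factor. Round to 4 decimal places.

C = D/d = 42.0/7.2 = 5.8333
K_B = (4C+2)/(4C−3) = 25.333/20.333 = 1.2459

1.2459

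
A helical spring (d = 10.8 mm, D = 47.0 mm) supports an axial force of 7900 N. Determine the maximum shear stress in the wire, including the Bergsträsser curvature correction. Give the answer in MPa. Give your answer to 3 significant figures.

Spring index C = D/d = 47.0/10.8 = 4.3519
K_B = (4C+2)/(4C−3) = 19.407/14.407 = 1.3470
τ₀ = 8FD/(πd³) = 8·7900·47.0/(π·10.8³) = 2.9704e+06/3957.5 = 750.57 MPa
τ_max = K·τ₀ = 1.3470 × 750.57 = 1011.1 MPa

1010 MPa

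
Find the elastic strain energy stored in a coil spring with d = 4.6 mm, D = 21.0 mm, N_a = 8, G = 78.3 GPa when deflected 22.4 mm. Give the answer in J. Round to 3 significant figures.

k = Gd⁴/(8D³N_a) = (78.3×10³)(4.6⁴)/(8·21.0³·8) = 59.15 N/mm
U = ½kδ² = 0.5 × 59.15 × 22.4² = 14840 N·mm = 14.84 J

14.8 J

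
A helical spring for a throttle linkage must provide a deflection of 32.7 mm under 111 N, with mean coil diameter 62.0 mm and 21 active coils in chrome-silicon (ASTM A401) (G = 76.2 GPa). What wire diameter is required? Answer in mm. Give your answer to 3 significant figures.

Required rate k = F/δ = 111/32.7 = 3.3945 N/mm
d = (8D³N_a·k / G)^(1/4) = (8·62.0³·21·3.3945 / (76.2×10³))^0.25
  = (1783.6)^0.25 = 6.4987 mm

6.50 mm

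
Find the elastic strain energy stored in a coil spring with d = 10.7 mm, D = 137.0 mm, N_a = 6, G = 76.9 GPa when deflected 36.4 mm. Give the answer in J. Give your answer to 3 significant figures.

5.41 J

k = Gd⁴/(8D³N_a) = (76.9×10³)(10.7⁴)/(8·137.0³·6) = 8.1669 N/mm
U = ½kδ² = 0.5 × 8.1669 × 36.4² = 5410.4 N·mm = 5.4104 J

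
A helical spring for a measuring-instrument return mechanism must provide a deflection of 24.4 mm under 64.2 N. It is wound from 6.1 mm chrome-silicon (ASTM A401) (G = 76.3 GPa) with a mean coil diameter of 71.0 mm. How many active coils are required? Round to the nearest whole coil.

Required rate k = F/δ = 64.2/24.4 = 2.6311 N/mm
N_a = Gd⁴/(8D³k) = (76.3×10³ × 6.1⁴)/(8 × 71.0³ × 2.6311)
    = 1.05644e+08 / 7.53373e+06 = 14.02 → 14 coils

14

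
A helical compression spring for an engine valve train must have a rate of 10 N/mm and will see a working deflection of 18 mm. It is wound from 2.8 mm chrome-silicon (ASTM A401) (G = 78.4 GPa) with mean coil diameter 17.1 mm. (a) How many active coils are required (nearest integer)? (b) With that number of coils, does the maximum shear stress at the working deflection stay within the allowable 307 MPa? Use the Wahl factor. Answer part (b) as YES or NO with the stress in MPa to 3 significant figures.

N_a = Gd⁴/(8D³k) = (78.4×10³)(2.8⁴)/(8·17.1³·10) = 12.05 → N_a = 12
Actual rate k = Gd⁴/(8D³·12) = 10.039 N/mm
Working load F = kδ = 10.039·18 = 180.7 N
C = 17.1/2.8 = 6.1071; K_W = (4C−1)/(4C−4)+0.615/C = 1.2476
τ_max = K_W·8FD/(πd³) = 1.2476·358.45 = 447.18 MPa
τ_max > 307 MPa → exceeds allowable

(a) 12 coils; (b) NO, τ_max = 447 MPa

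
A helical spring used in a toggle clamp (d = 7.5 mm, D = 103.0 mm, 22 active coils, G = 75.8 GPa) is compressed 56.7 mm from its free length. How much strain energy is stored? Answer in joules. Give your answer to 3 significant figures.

k = Gd⁴/(8D³N_a) = (75.8×10³)(7.5⁴)/(8·103.0³·22) = 1.2471 N/mm
U = ½kδ² = 0.5 × 1.2471 × 56.7² = 2004.6 N·mm = 2.0046 J

2.00 J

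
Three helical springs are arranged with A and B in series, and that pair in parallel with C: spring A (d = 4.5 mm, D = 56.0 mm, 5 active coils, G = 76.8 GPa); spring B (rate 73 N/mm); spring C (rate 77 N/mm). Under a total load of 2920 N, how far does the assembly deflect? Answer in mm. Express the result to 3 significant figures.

36.0 mm

k_A = Gd⁴/(8D³N_a) = (76.8×10³)(4.5⁴)/(8·56.0³·5) = 4.4832 N/mm
Springs A,B series: k_AB = 1/(1/4.4832+1/73) = 4.2238 N/mm; parallel with C: k_eq = 4.2238+77 = 81.224 N/mm
δ = F/k_eq = 2920/81.224 = 35.95 mm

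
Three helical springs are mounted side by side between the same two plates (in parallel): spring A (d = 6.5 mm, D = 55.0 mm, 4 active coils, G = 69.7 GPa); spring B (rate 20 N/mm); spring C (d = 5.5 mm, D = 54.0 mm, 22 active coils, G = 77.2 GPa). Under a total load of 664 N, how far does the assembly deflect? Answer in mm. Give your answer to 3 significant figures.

14.5 mm

k_A = Gd⁴/(8D³N_a) = (69.7×10³)(6.5⁴)/(8·55.0³·4) = 23.369 N/mm
k_C = Gd⁴/(8D³N_a) = (77.2×10³)(5.5⁴)/(8·54.0³·22) = 2.549 N/mm
Parallel: k_eq = 23.369 + 20 + 2.549 = 45.918 N/mm
δ = F/k_eq = 664/45.918 = 14.46 mm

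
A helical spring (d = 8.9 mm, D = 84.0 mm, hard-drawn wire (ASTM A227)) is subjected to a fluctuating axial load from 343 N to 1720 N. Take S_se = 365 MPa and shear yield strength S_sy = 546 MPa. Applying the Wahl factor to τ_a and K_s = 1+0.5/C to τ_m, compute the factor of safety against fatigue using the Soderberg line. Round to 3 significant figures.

0.791

C = D/d = 84.0/8.9 = 9.4382; K_W = (4C−1)/(4C−4)+0.615/C = 1.1540; K_s = 1+0.5/C = 1.0530
F_a = (F_max−F_min)/2 = 688.5 N; F_m = (F_max+F_min)/2 = 1031.5 N
τ_a = K_W·8F_aD/(πd³) = 1.1540 × 208.91 = 241.09 MPa
τ_m = K_s·8F_mD/(πd³) = 1.0530 × 312.98 = 329.56 MPa
Soderberg: 1/n_f = τ_a/S_se + τ_m/S_sy = 241.09/365 + 329.56/546 = 0.66051 + 0.60359 = 1.2641
n_f = 1/1.2641 = 0.7911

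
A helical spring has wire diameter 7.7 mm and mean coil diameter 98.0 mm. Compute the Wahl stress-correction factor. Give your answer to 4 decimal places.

1.1123

C = D/d = 98.0/7.7 = 12.7273
K_W = (4C−1)/(4C−4) + 0.615/C = 49.909/46.909 + 0.0483 = 1.1123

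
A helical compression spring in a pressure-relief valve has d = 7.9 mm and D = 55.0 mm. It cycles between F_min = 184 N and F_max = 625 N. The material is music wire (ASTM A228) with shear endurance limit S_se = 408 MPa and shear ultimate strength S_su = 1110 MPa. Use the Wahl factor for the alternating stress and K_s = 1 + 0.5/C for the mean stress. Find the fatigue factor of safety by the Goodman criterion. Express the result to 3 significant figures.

3.36

C = D/d = 55.0/7.9 = 6.9620; K_W = (4C−1)/(4C−4)+0.615/C = 1.2141; K_s = 1+0.5/C = 1.0718
F_a = (F_max−F_min)/2 = 220.5 N; F_m = (F_max+F_min)/2 = 404.5 N
τ_a = K_W·8F_aD/(πd³) = 1.2141 × 62.637 = 76.049 MPa
τ_m = K_s·8F_mD/(πd³) = 1.0718 × 114.91 = 123.16 MPa
Goodman: 1/n_f = τ_a/S_se + τ_m/S_su = 76.049/408 + 123.16/1110 = 0.18640 + 0.11095 = 0.29735
n_f = 1/0.29735 = 3.363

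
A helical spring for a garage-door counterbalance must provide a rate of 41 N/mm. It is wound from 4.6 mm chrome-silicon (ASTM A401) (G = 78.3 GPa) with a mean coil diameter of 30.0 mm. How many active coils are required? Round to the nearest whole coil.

4

N_a = Gd⁴/(8D³k) = (78.3×10³ × 4.6⁴)/(8 × 30.0³ × 41)
    = 3.50585e+07 / 8.856e+06 = 3.959 → 4 coils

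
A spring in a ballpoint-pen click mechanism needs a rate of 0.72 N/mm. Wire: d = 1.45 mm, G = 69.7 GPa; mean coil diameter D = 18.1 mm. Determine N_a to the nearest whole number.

N_a = Gd⁴/(8D³k) = (69.7×10³ × 1.45⁴)/(8 × 18.1³ × 0.72)
    = 308109 / 34155.3 = 9.021 → 9 coils

9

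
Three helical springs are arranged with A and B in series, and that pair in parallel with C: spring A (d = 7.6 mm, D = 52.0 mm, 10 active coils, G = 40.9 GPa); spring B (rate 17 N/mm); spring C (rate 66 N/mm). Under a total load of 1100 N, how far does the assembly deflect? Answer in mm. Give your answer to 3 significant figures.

k_A = Gd⁴/(8D³N_a) = (40.9×10³)(7.6⁴)/(8·52.0³·10) = 12.13 N/mm
Springs A,B series: k_AB = 1/(1/12.13+1/17) = 7.0791 N/mm; parallel with C: k_eq = 7.0791+66 = 73.079 N/mm
δ = F/k_eq = 1100/73.079 = 15.052 mm

15.1 mm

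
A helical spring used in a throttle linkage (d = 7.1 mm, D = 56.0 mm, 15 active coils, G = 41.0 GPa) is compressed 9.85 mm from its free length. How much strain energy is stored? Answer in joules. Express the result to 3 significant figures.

k = Gd⁴/(8D³N_a) = (41.0×10³)(7.1⁴)/(8·56.0³·15) = 4.9439 N/mm
U = ½kδ² = 0.5 × 4.9439 × 9.85² = 239.84 N·mm = 0.23984 J

0.240 J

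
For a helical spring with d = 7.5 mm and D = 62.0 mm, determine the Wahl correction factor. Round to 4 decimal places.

1.1776

C = D/d = 62.0/7.5 = 8.2667
K_W = (4C−1)/(4C−4) + 0.615/C = 32.067/29.067 + 0.0744 = 1.1776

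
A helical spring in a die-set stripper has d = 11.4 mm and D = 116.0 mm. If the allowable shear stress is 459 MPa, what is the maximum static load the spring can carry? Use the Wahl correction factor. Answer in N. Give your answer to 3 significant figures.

C = D/d = 116.0/11.4 = 10.1754
K_W = (4C−1)/(4C−4) + 0.615/C = 39.702/36.702 + 0.0604 = 1.1422
τ_max = K·8FD/(πd³) → F_max = τ_allow·πd³/(8DK)
F_max = 459·π·11.4³/(8·116.0·1.1422) = 2.1364e+06/1059.9 = 2015.6 N

2020 N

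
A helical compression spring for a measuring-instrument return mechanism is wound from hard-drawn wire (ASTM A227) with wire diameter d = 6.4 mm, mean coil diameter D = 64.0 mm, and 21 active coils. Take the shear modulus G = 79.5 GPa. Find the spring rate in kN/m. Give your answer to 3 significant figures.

3.03 kN/m

k = Gd⁴/(8D³N_a) = (79.5×10³ × 6.4⁴) / (8 × 64.0³ × 21)
  = 1.33379e+08 / 4.40402e+07 = 3.0286 N/mm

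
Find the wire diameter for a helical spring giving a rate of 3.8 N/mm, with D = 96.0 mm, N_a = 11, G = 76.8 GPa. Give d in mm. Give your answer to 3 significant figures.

7.88 mm

d = (8D³N_a·k / G)^(1/4) = (8·96.0³·11·3.8 / (76.8×10³))^0.25
  = (3852.3)^0.25 = 7.8782 mm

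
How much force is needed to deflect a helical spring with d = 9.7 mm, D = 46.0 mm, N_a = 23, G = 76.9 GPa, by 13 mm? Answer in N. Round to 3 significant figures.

k = Gd⁴/(8D³N_a) = (76.9×10³)(9.7⁴)/(8·46.0³·23) = 38.012 N/mm
F = k·δ = 38.012 × 13 = 494.16 N

494 N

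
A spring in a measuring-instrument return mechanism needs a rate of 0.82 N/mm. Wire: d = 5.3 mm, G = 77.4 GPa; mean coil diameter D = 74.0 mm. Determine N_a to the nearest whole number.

23

N_a = Gd⁴/(8D³k) = (77.4×10³ × 5.3⁴)/(8 × 74.0³ × 0.82)
    = 6.10723e+07 / 2.65827e+06 = 22.97 → 23 coils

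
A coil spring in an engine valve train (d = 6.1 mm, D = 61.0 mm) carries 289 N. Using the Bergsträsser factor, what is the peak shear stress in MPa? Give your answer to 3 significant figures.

225 MPa

Spring index C = D/d = 61.0/6.1 = 10.0000
K_B = (4C+2)/(4C−3) = 42.000/37.000 = 1.1351
τ₀ = 8FD/(πd³) = 8·289·61.0/(π·6.1³) = 141032/713.08 = 197.78 MPa
τ_max = K·τ₀ = 1.1351 × 197.78 = 224.5 MPa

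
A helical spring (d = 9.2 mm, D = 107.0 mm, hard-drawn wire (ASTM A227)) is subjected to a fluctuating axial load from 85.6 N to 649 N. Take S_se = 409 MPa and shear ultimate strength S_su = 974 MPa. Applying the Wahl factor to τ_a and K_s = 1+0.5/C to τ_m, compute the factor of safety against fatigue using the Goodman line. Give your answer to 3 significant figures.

2.45

C = D/d = 107.0/9.2 = 11.6304; K_W = (4C−1)/(4C−4)+0.615/C = 1.1234; K_s = 1+0.5/C = 1.0430
F_a = (F_max−F_min)/2 = 281.7 N; F_m = (F_max+F_min)/2 = 367.3 N
τ_a = K_W·8F_aD/(πd³) = 1.1234 × 98.571 = 110.74 MPa
τ_m = K_s·8F_mD/(πd³) = 1.0430 × 128.52 = 134.05 MPa
Goodman: 1/n_f = τ_a/S_se + τ_m/S_su = 110.74/409 + 134.05/974 = 0.27075 + 0.13763 = 0.40838
n_f = 1/0.40838 = 2.449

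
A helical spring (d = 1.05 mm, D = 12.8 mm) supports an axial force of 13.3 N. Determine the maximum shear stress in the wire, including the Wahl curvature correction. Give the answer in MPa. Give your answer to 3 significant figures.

418 MPa

Spring index C = D/d = 12.8/1.05 = 12.1905
K_W = (4C−1)/(4C−4) + 0.615/C = 47.762/44.762 + 0.0504 = 1.1175
τ₀ = 8FD/(πd³) = 8·13.3·12.8/(π·1.05³) = 1361.92/3.6368 = 374.48 MPa
τ_max = K·τ₀ = 1.1175 × 374.48 = 418.48 MPa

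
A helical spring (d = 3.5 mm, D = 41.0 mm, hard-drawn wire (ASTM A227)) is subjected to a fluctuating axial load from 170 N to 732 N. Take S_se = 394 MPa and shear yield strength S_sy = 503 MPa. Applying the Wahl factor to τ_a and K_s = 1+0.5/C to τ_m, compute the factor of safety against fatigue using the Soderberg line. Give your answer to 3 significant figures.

0.237

C = D/d = 41.0/3.5 = 11.7143; K_W = (4C−1)/(4C−4)+0.615/C = 1.1225; K_s = 1+0.5/C = 1.0427
F_a = (F_max−F_min)/2 = 281 N; F_m = (F_max+F_min)/2 = 451 N
τ_a = K_W·8F_aD/(πd³) = 1.1225 × 684.27 = 768.09 MPa
τ_m = K_s·8F_mD/(πd³) = 1.0427 × 1098.2 = 1145.1 MPa
Soderberg: 1/n_f = τ_a/S_se + τ_m/S_sy = 768.09/394 + 1145.1/503 = 1.94947 + 2.27657 = 4.226
n_f = 1/4.226 = 0.2366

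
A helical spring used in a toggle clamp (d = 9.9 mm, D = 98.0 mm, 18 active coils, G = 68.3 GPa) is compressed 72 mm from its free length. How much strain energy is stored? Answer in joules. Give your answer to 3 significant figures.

12.5 J

k = Gd⁴/(8D³N_a) = (68.3×10³)(9.9⁴)/(8·98.0³·18) = 4.8408 N/mm
U = ½kδ² = 0.5 × 4.8408 × 72² = 12547 N·mm = 12.547 J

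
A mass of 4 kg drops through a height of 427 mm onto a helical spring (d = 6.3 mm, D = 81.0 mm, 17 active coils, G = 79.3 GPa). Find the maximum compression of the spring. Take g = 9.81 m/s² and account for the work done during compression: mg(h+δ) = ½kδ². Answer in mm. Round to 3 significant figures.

k = Gd⁴/(8D³N_a) = (79.3×10³)(6.3⁴)/(8·81.0³·17) = 1.7284 N/mm
W = mg = 4 × 9.81 = 39.24 N
½kδ² − Wδ − Wh = 0 → δ = (W + √(W² + 2kWh))/k
δ = (39.24 + √(1539.8 + 57920))/1.7284 = (39.24 + 243.84)/1.7284 = 163.78 mm

164 mm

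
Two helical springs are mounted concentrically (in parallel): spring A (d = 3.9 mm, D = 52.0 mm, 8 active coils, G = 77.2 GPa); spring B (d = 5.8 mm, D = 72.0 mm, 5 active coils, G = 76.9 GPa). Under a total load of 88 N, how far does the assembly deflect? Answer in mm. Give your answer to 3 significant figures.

k_A = Gd⁴/(8D³N_a) = (77.2×10³)(3.9⁴)/(8·52.0³·8) = 1.9847 N/mm
k_B = Gd⁴/(8D³N_a) = (76.9×10³)(5.8⁴)/(8·72.0³·5) = 5.8288 N/mm
Parallel: k_eq = 1.9847 + 5.8288 = 7.8135 N/mm
δ = F/k_eq = 88/7.8135 = 11.263 mm

11.3 mm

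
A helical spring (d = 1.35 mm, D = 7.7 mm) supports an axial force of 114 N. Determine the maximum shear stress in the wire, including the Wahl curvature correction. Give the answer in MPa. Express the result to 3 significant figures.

Spring index C = D/d = 7.7/1.35 = 5.7037
K_W = (4C−1)/(4C−4) + 0.615/C = 21.815/18.815 + 0.1078 = 1.2673
τ₀ = 8FD/(πd³) = 8·114·7.7/(π·1.35³) = 7022.4/7.7295 = 908.52 MPa
τ_max = K·τ₀ = 1.2673 × 908.52 = 1151.3 MPa

1150 MPa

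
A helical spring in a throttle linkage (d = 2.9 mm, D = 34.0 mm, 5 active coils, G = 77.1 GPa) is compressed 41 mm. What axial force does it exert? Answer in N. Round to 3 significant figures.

k = Gd⁴/(8D³N_a) = (77.1×10³)(2.9⁴)/(8·34.0³·5) = 3.4686 N/mm
F = k·δ = 3.4686 × 41 = 142.21 N

142 N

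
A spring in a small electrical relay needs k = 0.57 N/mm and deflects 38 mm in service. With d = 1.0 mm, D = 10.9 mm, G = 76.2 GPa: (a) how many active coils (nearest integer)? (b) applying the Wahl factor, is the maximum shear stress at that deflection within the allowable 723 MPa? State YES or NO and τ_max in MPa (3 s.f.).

(a) 13 coils; (b) YES, τ_max = 676 MPa

N_a = Gd⁴/(8D³k) = (76.2×10³)(1.0⁴)/(8·10.9³·0.57) = 12.9 → N_a = 13
Actual rate k = Gd⁴/(8D³·13) = 0.56577 N/mm
Working load F = kδ = 0.56577·38 = 21.499 N
C = 10.9/1.0 = 10.9000; K_W = (4C−1)/(4C−4)+0.615/C = 1.1322
τ_max = K_W·8FD/(πd³) = 1.1322·596.75 = 675.63 MPa
τ_max ≤ 723 MPa → acceptable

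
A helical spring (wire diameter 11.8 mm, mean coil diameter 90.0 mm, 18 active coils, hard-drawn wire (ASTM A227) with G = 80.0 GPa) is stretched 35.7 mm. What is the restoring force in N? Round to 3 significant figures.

k = Gd⁴/(8D³N_a) = (80.0×10³)(11.8⁴)/(8·90.0³·18) = 14.775 N/mm
F = k·δ = 14.775 × 35.7 = 527.47 N

527 N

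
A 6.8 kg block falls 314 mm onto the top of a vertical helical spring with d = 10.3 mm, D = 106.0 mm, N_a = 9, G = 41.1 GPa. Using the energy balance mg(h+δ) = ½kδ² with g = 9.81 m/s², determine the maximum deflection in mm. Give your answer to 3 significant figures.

k = Gd⁴/(8D³N_a) = (41.1×10³)(10.3⁴)/(8·106.0³·9) = 5.3944 N/mm
W = mg = 6.8 × 9.81 = 66.708 N
½kδ² − Wδ − Wh = 0 → δ = (W + √(W² + 2kWh))/k
δ = (66.708 + √(4450 + 225984))/5.3944 = (66.708 + 480.04)/5.3944 = 101.35 mm

101 mm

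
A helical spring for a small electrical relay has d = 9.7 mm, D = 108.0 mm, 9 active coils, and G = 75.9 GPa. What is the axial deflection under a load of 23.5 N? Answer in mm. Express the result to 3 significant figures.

3.17 mm

k = Gd⁴/(8D³N_a) = (75.9×10³)(9.7⁴)/(8·108.0³·9) = 7.4084 N/mm
δ = F/k = 23.5 / 7.4084 = 3.1721 mm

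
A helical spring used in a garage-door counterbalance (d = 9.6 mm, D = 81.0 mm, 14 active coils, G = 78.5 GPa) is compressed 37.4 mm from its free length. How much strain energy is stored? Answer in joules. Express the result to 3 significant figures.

7.83 J

k = Gd⁴/(8D³N_a) = (78.5×10³)(9.6⁴)/(8·81.0³·14) = 11.202 N/mm
U = ½kδ² = 0.5 × 11.202 × 37.4² = 7834.2 N·mm = 7.8342 J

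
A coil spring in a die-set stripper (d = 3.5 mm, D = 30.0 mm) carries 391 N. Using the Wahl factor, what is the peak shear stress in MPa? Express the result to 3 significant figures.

Spring index C = D/d = 30.0/3.5 = 8.5714
K_W = (4C−1)/(4C−4) + 0.615/C = 33.286/30.286 + 0.0717 = 1.1708
τ₀ = 8FD/(πd³) = 8·391·30.0/(π·3.5³) = 93840/134.7 = 696.68 MPa
τ_max = K·τ₀ = 1.1708 × 696.68 = 815.68 MPa

816 MPa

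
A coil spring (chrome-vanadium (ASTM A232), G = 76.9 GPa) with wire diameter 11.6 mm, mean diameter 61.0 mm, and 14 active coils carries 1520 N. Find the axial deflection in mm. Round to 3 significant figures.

k = Gd⁴/(8D³N_a) = (76.9×10³)(11.6⁴)/(8·61.0³·14) = 54.771 N/mm
δ = F/k = 1520 / 54.771 = 27.752 mm

27.8 mm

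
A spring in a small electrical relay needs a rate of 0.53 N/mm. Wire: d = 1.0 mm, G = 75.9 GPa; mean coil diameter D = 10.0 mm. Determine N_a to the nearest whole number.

N_a = Gd⁴/(8D³k) = (75.9×10³ × 1.0⁴)/(8 × 10.0³ × 0.53)
    = 75900 / 4240 = 17.9 → 18 coils

18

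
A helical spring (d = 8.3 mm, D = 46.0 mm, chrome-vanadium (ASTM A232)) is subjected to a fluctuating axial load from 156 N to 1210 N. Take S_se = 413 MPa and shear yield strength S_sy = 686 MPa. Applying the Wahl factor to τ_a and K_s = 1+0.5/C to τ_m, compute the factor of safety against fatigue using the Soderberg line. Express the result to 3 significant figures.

1.80

C = D/d = 46.0/8.3 = 5.5422; K_W = (4C−1)/(4C−4)+0.615/C = 1.2761; K_s = 1+0.5/C = 1.0902
F_a = (F_max−F_min)/2 = 527 N; F_m = (F_max+F_min)/2 = 683 N
τ_a = K_W·8F_aD/(πd³) = 1.2761 × 107.96 = 137.77 MPa
τ_m = K_s·8F_mD/(πd³) = 1.0902 × 139.92 = 152.54 MPa
Soderberg: 1/n_f = τ_a/S_se + τ_m/S_sy = 137.77/413 + 152.54/686 = 0.33358 + 0.22237 = 0.55595
n_f = 1/0.55595 = 1.799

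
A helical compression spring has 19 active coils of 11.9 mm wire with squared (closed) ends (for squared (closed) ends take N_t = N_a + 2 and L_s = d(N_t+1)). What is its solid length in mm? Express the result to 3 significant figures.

squared (closed) ends: N_t = N_a + 2 = 19 + 2 = 21
L_s = d·(N_t+1) = 11.9 × 22 = 261.8 mm

262 mm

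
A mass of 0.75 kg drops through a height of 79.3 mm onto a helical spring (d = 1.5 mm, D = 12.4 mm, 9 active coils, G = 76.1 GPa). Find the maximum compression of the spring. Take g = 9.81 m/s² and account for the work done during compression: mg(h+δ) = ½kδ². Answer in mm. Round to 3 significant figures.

23.2 mm

k = Gd⁴/(8D³N_a) = (76.1×10³)(1.5⁴)/(8·12.4³·9) = 2.8064 N/mm
W = mg = 0.75 × 9.81 = 7.3575 N
½kδ² − Wδ − Wh = 0 → δ = (W + √(W² + 2kWh))/k
δ = (7.3575 + √(54.133 + 3274.81))/2.8064 = (7.3575 + 57.697)/2.8064 = 23.181 mm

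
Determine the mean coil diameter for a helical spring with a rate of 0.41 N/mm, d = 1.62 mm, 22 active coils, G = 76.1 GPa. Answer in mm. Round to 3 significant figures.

19.4 mm

D = (Gd⁴/(8N_a·k))^(1/3) = (76.1×10³·1.62⁴/(8·22·0.41))^(1/3)
  = (7263.54)^(1/3) = 19.3664 mm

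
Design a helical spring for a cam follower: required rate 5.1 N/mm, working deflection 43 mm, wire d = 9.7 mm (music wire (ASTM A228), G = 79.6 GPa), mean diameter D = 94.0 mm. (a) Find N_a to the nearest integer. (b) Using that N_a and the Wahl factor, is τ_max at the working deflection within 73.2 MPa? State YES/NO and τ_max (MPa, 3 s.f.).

(a) 21 coils; (b) YES, τ_max = 65.5 MPa

N_a = Gd⁴/(8D³k) = (79.6×10³)(9.7⁴)/(8·94.0³·5.1) = 20.79 → N_a = 21
Actual rate k = Gd⁴/(8D³·21) = 5.0502 N/mm
Working load F = kδ = 5.0502·43 = 217.16 N
C = 94.0/9.7 = 9.6907; K_W = (4C−1)/(4C−4)+0.615/C = 1.1498
τ_max = K_W·8FD/(πd³) = 1.1498·56.955 = 65.484 MPa
τ_max ≤ 73.2 MPa → acceptable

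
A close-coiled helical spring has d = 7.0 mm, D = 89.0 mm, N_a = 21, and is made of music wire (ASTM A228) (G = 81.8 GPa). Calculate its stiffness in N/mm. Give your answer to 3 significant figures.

k = Gd⁴/(8D³N_a) = (81.8×10³ × 7.0⁴) / (8 × 89.0³ × 21)
  = 1.96402e+08 / 1.18435e+08 = 1.6583 N/mm

1.66 N/mm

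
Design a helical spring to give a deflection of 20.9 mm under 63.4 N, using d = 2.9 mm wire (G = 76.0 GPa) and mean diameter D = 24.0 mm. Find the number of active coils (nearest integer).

16

Required rate k = F/δ = 63.4/20.9 = 3.0335 N/mm
N_a = Gd⁴/(8D³k) = (76.0×10³ × 2.9⁴)/(8 × 24.0³ × 3.0335)
    = 5.37534e+06 / 335480 = 16.02 → 16 coils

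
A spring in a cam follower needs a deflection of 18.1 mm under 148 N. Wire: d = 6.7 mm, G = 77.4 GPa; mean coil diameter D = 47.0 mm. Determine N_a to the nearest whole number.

23

Required rate k = F/δ = 148/18.1 = 8.1768 N/mm
N_a = Gd⁴/(8D³k) = (77.4×10³ × 6.7⁴)/(8 × 47.0³ × 8.1768)
    = 1.5597e+08 / 6.79152e+06 = 22.97 → 23 coils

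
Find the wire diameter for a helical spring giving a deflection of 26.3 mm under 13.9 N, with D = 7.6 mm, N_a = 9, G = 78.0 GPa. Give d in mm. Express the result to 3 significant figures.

Required rate k = F/δ = 13.9/26.3 = 0.52852 N/mm
d = (8D³N_a·k / G)^(1/4) = (8·7.6³·9·0.52852 / (78.0×10³))^0.25
  = (0.21416)^0.25 = 0.6803 mm

0.680 mm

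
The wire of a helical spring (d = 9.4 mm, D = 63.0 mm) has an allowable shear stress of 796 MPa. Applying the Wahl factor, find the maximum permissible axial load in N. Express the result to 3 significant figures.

3370 N

C = D/d = 63.0/9.4 = 6.7021
K_W = (4C−1)/(4C−4) + 0.615/C = 25.809/22.809 + 0.0918 = 1.2233
τ_max = K·8FD/(πd³) → F_max = τ_allow·πd³/(8DK)
F_max = 796·π·9.4³/(8·63.0·1.2233) = 2.077e+06/616.54 = 3368.9 N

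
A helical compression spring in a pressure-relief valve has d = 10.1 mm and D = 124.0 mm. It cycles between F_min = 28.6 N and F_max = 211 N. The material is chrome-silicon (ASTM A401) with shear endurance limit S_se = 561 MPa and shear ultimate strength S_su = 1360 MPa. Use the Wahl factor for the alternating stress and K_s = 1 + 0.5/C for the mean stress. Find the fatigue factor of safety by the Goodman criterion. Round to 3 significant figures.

C = D/d = 124.0/10.1 = 12.2772; K_W = (4C−1)/(4C−4)+0.615/C = 1.1166; K_s = 1+0.5/C = 1.0407
F_a = (F_max−F_min)/2 = 91.2 N; F_m = (F_max+F_min)/2 = 119.8 N
τ_a = K_W·8F_aD/(πd³) = 1.1166 × 27.951 = 31.21 MPa
τ_m = K_s·8F_mD/(πd³) = 1.0407 × 36.716 = 38.211 MPa
Goodman: 1/n_f = τ_a/S_se + τ_m/S_su = 31.21/561 + 38.211/1360 = 0.05563 + 0.02810 = 0.083729
n_f = 1/0.083729 = 11.94

11.9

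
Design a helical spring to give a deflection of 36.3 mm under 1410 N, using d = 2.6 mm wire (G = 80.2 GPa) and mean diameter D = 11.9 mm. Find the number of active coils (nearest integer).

Required rate k = F/δ = 1410/36.3 = 38.843 N/mm
N_a = Gd⁴/(8D³k) = (80.2×10³ × 2.6⁴)/(8 × 11.9³ × 38.843)
    = 3.66495e+06 / 523653 = 6.999 → 7 coils

7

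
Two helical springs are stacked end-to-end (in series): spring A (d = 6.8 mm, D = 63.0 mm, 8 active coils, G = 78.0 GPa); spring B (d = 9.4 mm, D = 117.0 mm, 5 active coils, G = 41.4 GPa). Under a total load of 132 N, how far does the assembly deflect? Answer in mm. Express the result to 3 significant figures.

k_A = Gd⁴/(8D³N_a) = (78.0×10³)(6.8⁴)/(8·63.0³·8) = 10.421 N/mm
k_B = Gd⁴/(8D³N_a) = (41.4×10³)(9.4⁴)/(8·117.0³·5) = 5.0454 N/mm
Series: 1/k_eq = 1/10.421 + 1/5.0454 = 0.29416; k_eq = 3.3995 N/mm
δ = F/k_eq = 132/3.3995 = 38.829 mm

38.8 mm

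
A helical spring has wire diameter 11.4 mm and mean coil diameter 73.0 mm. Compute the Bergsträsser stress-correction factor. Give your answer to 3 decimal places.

C = D/d = 73.0/11.4 = 6.4035
K_B = (4C+2)/(4C−3) = 27.614/22.614 = 1.2211

1.221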